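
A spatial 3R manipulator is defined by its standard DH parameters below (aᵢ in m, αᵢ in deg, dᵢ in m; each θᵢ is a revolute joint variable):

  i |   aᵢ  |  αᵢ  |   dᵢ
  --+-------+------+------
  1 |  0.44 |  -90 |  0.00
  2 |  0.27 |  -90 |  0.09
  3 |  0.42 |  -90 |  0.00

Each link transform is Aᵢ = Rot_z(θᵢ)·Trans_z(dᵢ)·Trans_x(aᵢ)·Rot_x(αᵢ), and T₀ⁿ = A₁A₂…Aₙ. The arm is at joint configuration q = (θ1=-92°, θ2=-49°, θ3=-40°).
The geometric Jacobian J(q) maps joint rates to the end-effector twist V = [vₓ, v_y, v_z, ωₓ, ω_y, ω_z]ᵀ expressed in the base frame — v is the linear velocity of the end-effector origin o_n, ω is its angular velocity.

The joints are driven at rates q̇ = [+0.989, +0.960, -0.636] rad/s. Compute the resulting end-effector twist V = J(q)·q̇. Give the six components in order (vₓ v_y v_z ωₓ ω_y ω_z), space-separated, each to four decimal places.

o_n = [0.3308, -0.8403, 0.4466]
J₁: ẑ×o_n = [0.8403, 0.3308, -0.0000], ω = ẑ
J2: z=[0.9994, -0.0349, 0.0000] o=[-0.0154, -0.4397, 0.0000] → [-0.0156, -0.4463, -0.3882, 0.9994, -0.0349, 0.0000]
J3: z=[-0.0263, -0.7542, -0.6561] o=[0.0684, -0.6199, 0.2038] → [-0.3277, -0.1658, 0.2037, -0.0263, -0.7542, -0.6561]
V = J·q̇ = [1.0245, 0.0042, -0.5023, 0.9762, 0.4462, 1.4063]

1.0245 0.0042 -0.5023 0.9762 0.4462 1.4063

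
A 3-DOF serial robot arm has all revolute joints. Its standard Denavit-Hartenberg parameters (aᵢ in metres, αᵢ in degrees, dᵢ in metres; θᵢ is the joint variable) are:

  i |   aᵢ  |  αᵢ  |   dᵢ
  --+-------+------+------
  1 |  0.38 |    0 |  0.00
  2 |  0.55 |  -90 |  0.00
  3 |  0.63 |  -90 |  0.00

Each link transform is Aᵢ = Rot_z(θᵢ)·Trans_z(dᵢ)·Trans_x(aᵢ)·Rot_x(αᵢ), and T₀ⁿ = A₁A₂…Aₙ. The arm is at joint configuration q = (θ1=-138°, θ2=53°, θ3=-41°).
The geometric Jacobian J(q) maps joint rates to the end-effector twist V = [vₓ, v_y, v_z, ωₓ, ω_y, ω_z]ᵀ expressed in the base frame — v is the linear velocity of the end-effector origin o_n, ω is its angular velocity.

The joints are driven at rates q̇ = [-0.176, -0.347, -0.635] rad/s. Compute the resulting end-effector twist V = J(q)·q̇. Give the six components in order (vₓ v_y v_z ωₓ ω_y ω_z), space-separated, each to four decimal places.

o_n = [-0.1930, -1.2758, 0.4133]
J₁: ẑ×o_n = [1.2758, -0.1930, 0.0000], ω = ẑ
J2: z=[0.0000, 0.0000, 1.0000] o=[-0.2824, -0.2543, 0.0000] → [1.0216, 0.0894, -0.0000, 0.0000, 0.0000, 1.0000]
J3: z=[0.9962, 0.0872, 0.0000] o=[-0.2345, -0.8022, 0.0000] → [0.0360, -0.4117, -0.4755, 0.9962, 0.0872, 0.0000]
V = J·q̇ = [-0.6019, 0.2644, 0.3019, -0.6326, -0.0553, -0.5230]

-0.6019 0.2644 0.3019 -0.6326 -0.0553 -0.5230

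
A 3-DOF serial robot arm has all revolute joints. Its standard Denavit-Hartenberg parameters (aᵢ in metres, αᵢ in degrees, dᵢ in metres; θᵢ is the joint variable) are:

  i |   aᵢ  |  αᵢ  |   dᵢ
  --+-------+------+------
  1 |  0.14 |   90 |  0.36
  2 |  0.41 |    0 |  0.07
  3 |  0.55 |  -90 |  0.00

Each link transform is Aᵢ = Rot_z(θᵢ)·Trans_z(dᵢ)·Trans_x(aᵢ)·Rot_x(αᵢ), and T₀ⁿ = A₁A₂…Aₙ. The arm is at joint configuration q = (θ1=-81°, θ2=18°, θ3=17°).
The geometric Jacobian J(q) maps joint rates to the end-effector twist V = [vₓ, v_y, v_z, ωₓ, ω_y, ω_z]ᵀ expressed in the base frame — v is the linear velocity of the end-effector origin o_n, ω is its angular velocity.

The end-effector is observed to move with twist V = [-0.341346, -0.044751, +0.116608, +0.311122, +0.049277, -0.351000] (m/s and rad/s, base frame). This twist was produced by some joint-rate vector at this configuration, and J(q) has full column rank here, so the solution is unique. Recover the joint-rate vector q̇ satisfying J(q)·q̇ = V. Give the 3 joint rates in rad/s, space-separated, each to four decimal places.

o_n = [0.0842, -0.9793, 0.8022]
J₁: ẑ×o_n = [0.9793, 0.0842, -0.0000], ω = ẑ
J2: z=[-0.9877, -0.1564, 0.0000] o=[0.0219, -0.1383, 0.3600] → [-0.0692, 0.4367, 0.8405, -0.9877, -0.1564, 0.0000]
J3: z=[-0.9877, -0.1564, 0.0000] o=[0.0138, -0.5344, 0.4867] → [-0.0493, 0.3116, 0.4505, -0.9877, -0.1564, 0.0000]
q̇ = J⁺·V = [-0.3510, 0.6630, -0.9780]

-0.3510 0.6630 -0.9780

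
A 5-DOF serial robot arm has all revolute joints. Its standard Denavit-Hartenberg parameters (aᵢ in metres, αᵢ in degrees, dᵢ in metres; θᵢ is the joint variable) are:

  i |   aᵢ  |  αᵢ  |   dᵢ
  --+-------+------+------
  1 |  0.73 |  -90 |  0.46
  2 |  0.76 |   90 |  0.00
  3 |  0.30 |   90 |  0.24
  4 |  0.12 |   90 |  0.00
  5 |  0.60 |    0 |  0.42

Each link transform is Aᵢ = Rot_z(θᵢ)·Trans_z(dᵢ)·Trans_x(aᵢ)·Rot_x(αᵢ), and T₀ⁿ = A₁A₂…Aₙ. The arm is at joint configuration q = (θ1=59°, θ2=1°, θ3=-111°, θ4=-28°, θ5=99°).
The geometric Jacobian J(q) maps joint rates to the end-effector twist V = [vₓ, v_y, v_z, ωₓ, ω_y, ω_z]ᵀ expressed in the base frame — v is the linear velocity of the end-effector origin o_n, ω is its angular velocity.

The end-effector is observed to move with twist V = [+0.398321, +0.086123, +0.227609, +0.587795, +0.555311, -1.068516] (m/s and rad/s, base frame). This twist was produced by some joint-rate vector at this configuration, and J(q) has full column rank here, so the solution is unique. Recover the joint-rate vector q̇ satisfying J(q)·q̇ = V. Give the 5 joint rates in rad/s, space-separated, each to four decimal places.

-0.7980 -0.0680 0.0080 -0.7850 0.3000

o_n = [0.3766, 0.8110, 0.3141]
J₁: ẑ×o_n = [-0.8110, 0.3766, 0.0000], ω = ẑ
J2: z=[-0.8572, 0.5150, 0.0000] o=[0.3760, 0.6257, 0.4600] → [-0.0751, -0.1251, -0.1591, -0.8572, 0.5150, 0.0000]
J3: z=[0.0090, 0.0150, 0.9998] o=[0.7673, 1.2771, 0.4467] → [0.4641, -0.3895, 0.0017, 0.0090, 0.0150, 0.9998]
J4: z=[-0.7879, -0.6155, 0.0163] o=[0.9542, 1.0443, 0.6886] → [0.2343, -0.3045, -0.1717, -0.7879, -0.6155, 0.0163]
J5: z=[-0.2970, 0.3567, -0.8857] o=[1.0189, 0.9600, 0.6329] → [-0.2457, 0.4742, 0.2734, -0.2970, 0.3567, -0.8857]
q̇ = J⁺·V = [-0.7980, -0.0680, 0.0080, -0.7850, 0.3000]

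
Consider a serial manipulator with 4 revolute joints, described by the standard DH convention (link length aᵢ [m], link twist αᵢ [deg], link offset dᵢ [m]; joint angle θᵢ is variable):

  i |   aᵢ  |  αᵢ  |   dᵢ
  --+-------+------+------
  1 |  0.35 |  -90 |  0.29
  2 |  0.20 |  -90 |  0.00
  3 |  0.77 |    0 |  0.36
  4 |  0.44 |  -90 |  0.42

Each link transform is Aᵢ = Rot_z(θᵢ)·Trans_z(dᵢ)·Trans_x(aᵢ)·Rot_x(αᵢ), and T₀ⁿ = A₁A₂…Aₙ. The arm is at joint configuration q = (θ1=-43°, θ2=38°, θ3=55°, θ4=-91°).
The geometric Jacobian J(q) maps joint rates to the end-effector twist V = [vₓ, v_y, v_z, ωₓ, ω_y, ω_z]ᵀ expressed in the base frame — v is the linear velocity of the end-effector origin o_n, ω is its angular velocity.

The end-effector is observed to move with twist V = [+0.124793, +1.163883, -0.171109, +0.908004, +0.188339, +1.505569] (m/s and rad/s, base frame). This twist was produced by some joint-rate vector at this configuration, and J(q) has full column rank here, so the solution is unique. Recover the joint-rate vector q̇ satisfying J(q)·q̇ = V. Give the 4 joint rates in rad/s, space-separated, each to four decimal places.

o_n = [0.2259, -0.7195, -0.9388]
J₁: ẑ×o_n = [0.7195, 0.2259, -0.0000], ω = ẑ
J2: z=[0.6820, 0.7314, 0.0000] o=[0.2560, -0.2387, 0.2900] → [-0.8987, 0.8381, -0.3059, 0.6820, 0.7314, 0.0000]
J3: z=[-0.4503, 0.4199, -0.7880] o=[0.3712, -0.3462, 0.1669] → [-0.7584, -0.3834, 0.2291, -0.4503, 0.4199, -0.7880]
J4: z=[-0.4503, 0.4199, -0.7880] o=[0.0335, -0.8937, -0.3887] → [-0.0937, -0.3993, -0.1592, -0.4503, 0.4199, -0.7880]
q̇ = J⁺·V = [0.8200, 0.7570, -0.2010, -0.6690]

0.8200 0.7570 -0.2010 -0.6690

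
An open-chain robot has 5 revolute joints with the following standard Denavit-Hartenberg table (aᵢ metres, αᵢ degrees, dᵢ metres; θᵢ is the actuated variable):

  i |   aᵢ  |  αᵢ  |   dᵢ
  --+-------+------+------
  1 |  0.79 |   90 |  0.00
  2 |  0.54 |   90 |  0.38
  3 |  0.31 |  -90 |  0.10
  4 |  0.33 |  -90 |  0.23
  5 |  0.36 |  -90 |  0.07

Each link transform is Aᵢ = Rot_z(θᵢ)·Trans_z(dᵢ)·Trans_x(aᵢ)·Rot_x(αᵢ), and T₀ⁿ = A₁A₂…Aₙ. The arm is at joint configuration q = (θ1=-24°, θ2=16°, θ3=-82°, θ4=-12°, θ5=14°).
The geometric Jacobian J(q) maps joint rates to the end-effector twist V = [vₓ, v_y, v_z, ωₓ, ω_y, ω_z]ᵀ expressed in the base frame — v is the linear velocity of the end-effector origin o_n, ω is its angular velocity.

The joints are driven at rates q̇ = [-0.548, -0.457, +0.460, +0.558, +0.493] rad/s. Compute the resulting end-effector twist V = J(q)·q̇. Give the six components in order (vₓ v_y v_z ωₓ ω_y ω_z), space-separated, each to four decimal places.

o_n = [1.7203, -0.1316, 0.0597]
J₁: ẑ×o_n = [0.1316, 1.7203, -0.0000], ω = ẑ
J2: z=[-0.4067, -0.9135, 0.0000] o=[0.7217, -0.3213, 0.0000] → [-0.0546, 0.0243, 0.8350, -0.4067, -0.9135, 0.0000]
J3: z=[0.2518, -0.1121, -0.9613] o=[1.0413, -0.8796, 0.1488] → [0.7290, -0.6302, 0.2645, 0.2518, -0.1121, -0.9613]
J4: z=[0.8130, -0.5143, 0.2730] o=[1.2293, -0.6272, 0.0646] → [-0.1328, 0.1380, 0.6555, 0.8130, -0.5143, 0.2730]
J5: z=[-0.1372, 0.2864, 0.9482] o=[1.6030, -0.4788, 0.0738] → [-0.3333, 0.1093, -0.0812, -0.1372, 0.2864, 0.9482]
V = J·q̇ = [0.0498, -1.1128, 0.0658, 0.6877, 0.2201, -0.3704]

0.0498 -1.1128 0.0658 0.6877 0.2201 -0.3704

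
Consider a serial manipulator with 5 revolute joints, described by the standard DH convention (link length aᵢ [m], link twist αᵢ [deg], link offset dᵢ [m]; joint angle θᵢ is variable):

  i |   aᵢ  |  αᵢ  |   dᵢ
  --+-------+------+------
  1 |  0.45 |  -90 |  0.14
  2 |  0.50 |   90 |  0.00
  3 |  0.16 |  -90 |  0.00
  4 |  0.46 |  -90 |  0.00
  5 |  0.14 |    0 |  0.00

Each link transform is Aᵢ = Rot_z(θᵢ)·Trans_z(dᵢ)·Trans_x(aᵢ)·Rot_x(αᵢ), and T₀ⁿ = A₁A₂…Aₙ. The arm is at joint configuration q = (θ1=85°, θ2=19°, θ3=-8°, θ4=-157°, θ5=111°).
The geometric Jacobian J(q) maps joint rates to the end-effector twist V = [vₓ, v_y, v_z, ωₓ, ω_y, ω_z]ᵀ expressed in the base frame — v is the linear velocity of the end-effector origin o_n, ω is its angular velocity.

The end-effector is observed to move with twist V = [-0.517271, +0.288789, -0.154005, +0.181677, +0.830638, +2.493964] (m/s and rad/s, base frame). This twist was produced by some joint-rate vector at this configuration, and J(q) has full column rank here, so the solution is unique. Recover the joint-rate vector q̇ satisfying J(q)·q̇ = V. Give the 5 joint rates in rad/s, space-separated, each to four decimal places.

0.9730 0.0490 0.9560 -0.1140 0.8220

o_n = [0.1646, 0.7428, 0.2046]
J₁: ẑ×o_n = [-0.7428, 0.1646, 0.0000], ω = ẑ
J2: z=[-0.9962, 0.0872, 0.0000] o=[0.0392, 0.4483, 0.1400] → [0.0056, 0.0643, -0.3043, -0.9962, 0.0872, 0.0000]
J3: z=[0.0284, 0.3243, 0.9455] o=[0.0804, 0.9192, -0.0228] → [0.2406, 0.0731, -0.0323, 0.0284, 0.3243, 0.9455]
J4: z=[-0.9750, 0.2174, -0.0453] o=[0.1157, 1.0665, -0.0744] → [0.0460, 0.2698, 0.3051, -0.9750, 0.2174, -0.0453]
J5: z=[0.1122, 0.6583, 0.7444] o=[0.0275, 0.7350, 0.2321] → [-0.0239, 0.1051, -0.0893, 0.1122, 0.6583, 0.7444]
q̇ = J⁺·V = [0.9730, 0.0490, 0.9560, -0.1140, 0.8220]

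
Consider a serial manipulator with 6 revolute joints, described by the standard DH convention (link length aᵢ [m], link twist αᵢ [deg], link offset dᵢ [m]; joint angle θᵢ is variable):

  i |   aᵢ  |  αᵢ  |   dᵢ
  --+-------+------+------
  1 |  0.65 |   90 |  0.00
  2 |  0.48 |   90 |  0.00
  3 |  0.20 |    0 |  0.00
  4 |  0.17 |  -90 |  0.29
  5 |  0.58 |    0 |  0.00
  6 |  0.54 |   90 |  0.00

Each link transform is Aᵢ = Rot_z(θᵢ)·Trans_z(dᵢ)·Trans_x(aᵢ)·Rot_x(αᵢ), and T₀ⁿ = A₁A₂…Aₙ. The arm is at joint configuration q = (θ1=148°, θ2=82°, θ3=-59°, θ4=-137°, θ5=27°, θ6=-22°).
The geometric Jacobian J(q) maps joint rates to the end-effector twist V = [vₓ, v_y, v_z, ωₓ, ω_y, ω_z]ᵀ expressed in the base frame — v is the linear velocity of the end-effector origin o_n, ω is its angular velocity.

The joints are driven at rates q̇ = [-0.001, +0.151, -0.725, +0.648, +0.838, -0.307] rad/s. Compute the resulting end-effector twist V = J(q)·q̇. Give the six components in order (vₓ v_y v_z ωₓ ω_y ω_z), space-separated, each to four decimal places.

o_n = [-0.3759, 0.4308, -0.5857]
J₁: ẑ×o_n = [-0.4308, -0.3759, 0.0000], ω = ẑ
J2: z=[0.5299, 0.8480, 0.0000] o=[-0.5512, 0.3444, 0.0000] → [-0.4967, 0.3104, -0.1029, 0.5299, 0.8480, 0.0000]
J3: z=[-0.8398, 0.5248, -0.1392] o=[-0.6079, 0.3798, 0.4753] → [-0.5497, -0.9233, -0.1645, -0.8398, 0.5248, -0.1392]
J4: z=[-0.8398, 0.5248, -0.1392] o=[-0.7109, 0.2421, 0.5773] → [-0.5840, -1.0233, -0.3343, -0.8398, 0.5248, -0.1392]
J5: z=[-0.4769, -0.8355, -0.2730] o=[-0.9103, 0.4219, 0.3751] → [0.8052, -0.6040, 0.4422, -0.4769, -0.8355, -0.2730]
J6: z=[-0.4769, -0.8355, -0.2730] o=[-0.5551, 0.3679, -0.0801] → [0.4395, -0.2900, 0.1197, -0.4769, -0.8355, -0.2730]
V = J·q̇ = [0.4853, -0.3636, 0.2210, -0.1085, -0.3560, -0.1352]

0.4853 -0.3636 0.2210 -0.1085 -0.3560 -0.1352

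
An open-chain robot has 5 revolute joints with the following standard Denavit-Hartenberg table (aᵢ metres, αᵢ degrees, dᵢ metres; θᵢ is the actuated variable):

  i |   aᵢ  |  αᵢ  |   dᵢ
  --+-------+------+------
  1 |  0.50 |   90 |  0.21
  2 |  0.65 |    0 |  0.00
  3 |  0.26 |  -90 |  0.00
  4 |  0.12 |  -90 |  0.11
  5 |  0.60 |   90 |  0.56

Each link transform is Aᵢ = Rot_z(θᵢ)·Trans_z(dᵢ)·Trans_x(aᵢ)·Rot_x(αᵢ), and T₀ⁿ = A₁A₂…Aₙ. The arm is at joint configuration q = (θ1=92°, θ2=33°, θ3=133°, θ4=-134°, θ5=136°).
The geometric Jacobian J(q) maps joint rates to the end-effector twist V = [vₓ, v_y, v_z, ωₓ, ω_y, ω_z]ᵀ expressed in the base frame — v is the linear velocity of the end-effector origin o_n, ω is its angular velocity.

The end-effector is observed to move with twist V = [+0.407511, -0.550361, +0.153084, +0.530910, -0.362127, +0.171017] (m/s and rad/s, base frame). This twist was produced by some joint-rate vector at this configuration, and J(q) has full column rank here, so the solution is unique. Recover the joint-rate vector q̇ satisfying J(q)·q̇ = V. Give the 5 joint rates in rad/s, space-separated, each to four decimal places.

-0.6700 0.7930 -0.8280 -0.7240 0.7960

o_n = [0.1555, 0.2718, 1.0744]
J₁: ẑ×o_n = [-0.2718, 0.1555, 0.0000], ω = ẑ
J2: z=[0.9994, 0.0349, 0.0000] o=[-0.0174, 0.4997, 0.2100] → [0.0302, -0.8639, -0.2338, 0.9994, 0.0349, 0.0000]
J3: z=[0.9994, 0.0349, 0.0000] o=[-0.0365, 1.0445, 0.5640] → [0.0178, -0.5101, -0.7789, 0.9994, 0.0349, 0.0000]
J4: z=[0.0084, -0.2418, -0.9703] o=[-0.0277, 0.7924, 0.6269] → [-0.6133, -0.1815, 0.0399, 0.0084, -0.2418, -0.9703]
J5: z=[0.7186, -0.6733, 0.1740] o=[0.0567, 0.8496, 0.5000] → [-0.2862, -0.3956, -0.3487, 0.7186, -0.6733, 0.1740]
q̇ = J⁺·V = [-0.6700, 0.7930, -0.8280, -0.7240, 0.7960]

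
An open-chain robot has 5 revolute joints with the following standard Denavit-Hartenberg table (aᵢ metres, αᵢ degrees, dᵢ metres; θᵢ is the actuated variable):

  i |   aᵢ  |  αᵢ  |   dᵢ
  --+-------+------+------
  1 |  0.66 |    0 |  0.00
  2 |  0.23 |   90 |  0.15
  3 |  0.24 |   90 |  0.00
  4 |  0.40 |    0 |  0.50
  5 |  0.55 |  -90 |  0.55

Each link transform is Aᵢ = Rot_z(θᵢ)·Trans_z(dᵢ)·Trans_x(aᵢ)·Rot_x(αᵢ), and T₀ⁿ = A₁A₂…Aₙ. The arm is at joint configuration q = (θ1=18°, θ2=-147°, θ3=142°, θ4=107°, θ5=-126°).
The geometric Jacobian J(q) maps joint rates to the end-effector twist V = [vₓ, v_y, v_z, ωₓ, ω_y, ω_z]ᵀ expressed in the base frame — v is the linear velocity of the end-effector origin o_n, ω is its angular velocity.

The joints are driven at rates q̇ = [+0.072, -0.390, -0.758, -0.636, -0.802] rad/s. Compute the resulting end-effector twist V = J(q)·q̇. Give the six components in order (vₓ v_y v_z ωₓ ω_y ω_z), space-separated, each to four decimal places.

o_n = [0.2369, 0.0447, 1.3733]
J₁: ẑ×o_n = [-0.0447, 0.2369, 0.0000], ω = ẑ
J2: z=[0.0000, 0.0000, 1.0000] o=[0.6277, 0.2040, 0.0000] → [0.1593, -0.3908, 0.0000, 0.0000, 0.0000, 1.0000]
J3: z=[-0.7771, 0.6293, 0.0000] o=[0.4830, 0.0252, 0.1500] → [0.7699, 0.9507, 0.1397, -0.7771, 0.6293, 0.0000]
J4: z=[-0.3874, -0.4785, 0.7880] o=[0.6020, 0.1722, 0.2978] → [-0.4142, 0.1291, -0.1253, -0.3874, -0.4785, 0.7880]
J5: z=[-0.3874, -0.4785, 0.7880] o=[0.0530, 0.1021, 0.6198] → [-0.3153, 0.4369, 0.1102, -0.3874, -0.4785, 0.7880]
V = J·q̇ = [-0.1326, -0.9837, -0.1146, 1.1462, 0.2110, -1.4512]

-0.1326 -0.9837 -0.1146 1.1462 0.2110 -1.4512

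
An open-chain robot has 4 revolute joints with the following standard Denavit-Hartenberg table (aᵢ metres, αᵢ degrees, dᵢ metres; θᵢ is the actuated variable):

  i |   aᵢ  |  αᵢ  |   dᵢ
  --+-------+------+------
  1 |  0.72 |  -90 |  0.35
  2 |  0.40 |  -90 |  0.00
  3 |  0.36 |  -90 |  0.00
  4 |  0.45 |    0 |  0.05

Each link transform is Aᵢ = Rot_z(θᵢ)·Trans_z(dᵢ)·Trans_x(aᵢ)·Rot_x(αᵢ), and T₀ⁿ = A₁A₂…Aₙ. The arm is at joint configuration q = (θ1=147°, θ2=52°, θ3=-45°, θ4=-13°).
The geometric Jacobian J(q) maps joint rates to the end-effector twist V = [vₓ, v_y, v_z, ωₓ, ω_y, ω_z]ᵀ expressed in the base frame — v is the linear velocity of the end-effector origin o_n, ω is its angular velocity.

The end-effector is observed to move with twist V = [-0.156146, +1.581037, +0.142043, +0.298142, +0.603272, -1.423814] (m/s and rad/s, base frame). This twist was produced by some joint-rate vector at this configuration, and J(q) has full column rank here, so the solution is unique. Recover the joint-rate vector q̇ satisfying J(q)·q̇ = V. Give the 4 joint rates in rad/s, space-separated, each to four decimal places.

-0.9010 -0.2080 0.2600 0.6510

o_n = [-1.3415, 0.2401, -0.5003]
J₁: ẑ×o_n = [-0.2401, -1.3415, 0.0000], ω = ẑ
J2: z=[-0.5446, -0.8387, 0.0000] o=[-0.6038, 0.3921, 0.3500] → [0.7131, -0.4631, -0.5359, -0.5446, -0.8387, 0.0000]
J3: z=[0.6609, -0.4292, -0.6157] o=[-0.8104, 0.5263, 0.0348] → [0.0535, 0.6806, -0.4171, 0.6609, -0.4292, -0.6157]
J4: z=[0.0200, 0.8301, -0.5572] o=[-1.0805, 0.3981, -0.1658] → [-0.3657, 0.1522, 0.2135, 0.0200, 0.8301, -0.5572]
q̇ = J⁺·V = [-0.9010, -0.2080, 0.2600, 0.6510]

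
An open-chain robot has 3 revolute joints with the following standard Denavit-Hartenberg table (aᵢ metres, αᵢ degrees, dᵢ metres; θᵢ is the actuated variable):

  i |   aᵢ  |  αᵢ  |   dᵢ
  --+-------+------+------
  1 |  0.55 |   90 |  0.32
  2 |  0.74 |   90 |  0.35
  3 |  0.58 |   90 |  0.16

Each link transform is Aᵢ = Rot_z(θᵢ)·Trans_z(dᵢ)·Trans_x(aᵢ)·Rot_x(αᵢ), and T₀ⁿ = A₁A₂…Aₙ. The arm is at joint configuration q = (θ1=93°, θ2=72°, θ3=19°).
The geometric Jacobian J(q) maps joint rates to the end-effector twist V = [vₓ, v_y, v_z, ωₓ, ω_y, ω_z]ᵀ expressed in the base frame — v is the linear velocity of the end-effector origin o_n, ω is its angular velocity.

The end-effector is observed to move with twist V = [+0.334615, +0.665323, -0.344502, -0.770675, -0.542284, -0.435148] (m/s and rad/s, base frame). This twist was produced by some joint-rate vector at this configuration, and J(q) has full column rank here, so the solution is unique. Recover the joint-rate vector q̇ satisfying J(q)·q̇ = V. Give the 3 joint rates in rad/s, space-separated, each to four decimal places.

o_n = [0.4805, 1.1270, 1.4959]
J₁: ẑ×o_n = [-1.1270, 0.4805, 0.0000], ω = ẑ
J2: z=[0.9986, 0.0523, 0.0000] o=[-0.0288, 0.5492, 0.3200] → [0.0615, -1.1743, 0.5503, 0.9986, 0.0523, 0.0000]
J3: z=[-0.0498, 0.9498, -0.3090] o=[0.3088, 0.7959, 1.0238] → [0.5507, -0.0296, -0.1796, -0.0498, 0.9498, -0.3090]
q̇ = J⁺·V = [-0.5980, -0.7980, -0.5270]

-0.5980 -0.7980 -0.5270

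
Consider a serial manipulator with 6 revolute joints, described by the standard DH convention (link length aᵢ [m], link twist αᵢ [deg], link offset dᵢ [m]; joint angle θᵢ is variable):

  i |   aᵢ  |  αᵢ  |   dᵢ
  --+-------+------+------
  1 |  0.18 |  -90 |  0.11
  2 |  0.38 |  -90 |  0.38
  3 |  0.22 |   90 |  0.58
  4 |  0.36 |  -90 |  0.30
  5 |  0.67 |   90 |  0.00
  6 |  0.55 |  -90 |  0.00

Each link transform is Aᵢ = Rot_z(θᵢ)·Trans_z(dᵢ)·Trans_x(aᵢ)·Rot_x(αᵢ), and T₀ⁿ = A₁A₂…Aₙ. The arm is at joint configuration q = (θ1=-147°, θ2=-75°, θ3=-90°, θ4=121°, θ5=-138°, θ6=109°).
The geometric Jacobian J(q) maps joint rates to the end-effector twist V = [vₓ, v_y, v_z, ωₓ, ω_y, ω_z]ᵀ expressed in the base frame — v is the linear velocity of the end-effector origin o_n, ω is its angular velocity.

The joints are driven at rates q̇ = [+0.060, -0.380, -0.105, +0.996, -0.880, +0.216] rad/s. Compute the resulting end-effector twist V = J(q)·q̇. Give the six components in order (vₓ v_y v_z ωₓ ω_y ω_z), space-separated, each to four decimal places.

0.5000 -0.1150 0.6487 0.2440 -0.3766 -0.8051

o_n = [-0.2612, -0.3565, -0.2098]
J₁: ẑ×o_n = [0.3565, -0.2612, 0.0000], ω = ẑ
J2: z=[0.5446, -0.8387, 0.0000] o=[-0.1510, -0.0980, 0.1100] → [0.2682, 0.1742, -0.2332, 0.5446, -0.8387, 0.0000]
J3: z=[-0.8101, -0.5261, -0.2588] o=[-0.0265, -0.4703, 0.4771] → [0.3908, -0.4956, -0.2157, -0.8101, -0.5261, -0.2588]
J4: z=[0.2171, 0.1410, -0.9659] o=[-0.3765, -0.9599, 0.3269] → [0.5072, 0.0051, 0.1147, 0.2171, 0.1410, -0.9659]
J5: z=[-0.0496, 0.9898, 0.1333] o=[-0.6624, -0.9245, -0.0427] → [-0.2411, 0.0452, -0.4253, -0.0496, 0.9898, 0.1333]
J6: z=[0.4910, -0.0920, 0.8663] o=[-0.0796, -0.8518, -0.3653] → [-0.4434, -0.2336, 0.2265, 0.4910, -0.0920, 0.8663]
V = J·q̇ = [0.5000, -0.1150, 0.6487, 0.2440, -0.3766, -0.8051]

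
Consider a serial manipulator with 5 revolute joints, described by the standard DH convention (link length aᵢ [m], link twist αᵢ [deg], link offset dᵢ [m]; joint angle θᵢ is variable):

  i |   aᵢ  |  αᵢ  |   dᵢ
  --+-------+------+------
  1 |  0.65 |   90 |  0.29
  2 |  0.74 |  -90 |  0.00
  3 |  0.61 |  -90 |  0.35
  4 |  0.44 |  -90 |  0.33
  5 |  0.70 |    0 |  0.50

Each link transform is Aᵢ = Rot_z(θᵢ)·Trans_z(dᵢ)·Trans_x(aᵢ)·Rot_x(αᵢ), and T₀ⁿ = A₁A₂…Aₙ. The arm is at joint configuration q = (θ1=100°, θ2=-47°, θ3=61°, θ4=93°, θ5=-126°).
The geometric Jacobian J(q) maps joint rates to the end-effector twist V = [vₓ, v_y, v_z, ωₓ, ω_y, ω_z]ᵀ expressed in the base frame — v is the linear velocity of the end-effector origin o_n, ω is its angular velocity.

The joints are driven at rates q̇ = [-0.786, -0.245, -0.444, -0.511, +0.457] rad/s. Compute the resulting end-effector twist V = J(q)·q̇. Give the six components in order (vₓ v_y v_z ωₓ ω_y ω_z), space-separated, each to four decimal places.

o_n = [-0.6801, 0.8045, 0.5205]
J₁: ẑ×o_n = [-0.8045, -0.6801, 0.0000], ω = ẑ
J2: z=[0.9848, 0.1736, 0.0000] o=[-0.1129, 0.6401, 0.2900] → [0.0400, -0.2270, 0.2604, 0.9848, 0.1736, 0.0000]
J3: z=[-0.1270, 0.7202, 0.6820] o=[-0.2005, 1.1371, -0.2512] → [0.7827, -0.2291, 0.3876, -0.1270, 0.7202, 0.6820]
J4: z=[-0.3739, -0.6716, 0.6397] o=[-0.8054, 1.4952, -0.2288] → [-0.0614, 0.3603, 0.3424, -0.3739, -0.6716, 0.6397]
J5: z=[0.9108, -0.1358, 0.3898] o=[-0.8518, 0.9531, -0.3092] → [-0.0548, -0.6888, -0.1120, 0.9108, -0.1358, 0.3898]
V = J·q̇ = [0.2814, 0.1930, -0.4621, 0.4224, -0.0812, -1.2375]

0.2814 0.1930 -0.4621 0.4224 -0.0812 -1.2375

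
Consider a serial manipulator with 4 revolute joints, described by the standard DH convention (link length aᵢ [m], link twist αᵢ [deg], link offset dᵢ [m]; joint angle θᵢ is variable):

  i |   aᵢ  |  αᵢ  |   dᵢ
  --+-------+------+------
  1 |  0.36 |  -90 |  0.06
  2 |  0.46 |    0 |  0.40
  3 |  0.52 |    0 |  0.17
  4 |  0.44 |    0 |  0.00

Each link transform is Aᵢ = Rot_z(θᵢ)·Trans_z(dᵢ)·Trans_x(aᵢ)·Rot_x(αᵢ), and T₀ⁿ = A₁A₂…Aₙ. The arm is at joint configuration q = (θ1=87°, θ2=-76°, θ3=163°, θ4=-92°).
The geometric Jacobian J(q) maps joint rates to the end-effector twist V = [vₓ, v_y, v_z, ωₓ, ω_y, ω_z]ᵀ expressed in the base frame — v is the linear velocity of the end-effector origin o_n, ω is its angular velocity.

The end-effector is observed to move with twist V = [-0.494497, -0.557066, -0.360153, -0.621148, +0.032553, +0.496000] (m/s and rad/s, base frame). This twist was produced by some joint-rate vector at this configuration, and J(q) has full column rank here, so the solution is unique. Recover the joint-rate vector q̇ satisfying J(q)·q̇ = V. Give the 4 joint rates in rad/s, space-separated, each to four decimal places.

0.4960 0.5240 0.5490 -0.4510

o_n = [-0.5202, 0.9654, 0.0254]
J₁: ẑ×o_n = [-0.9654, -0.5202, 0.0000], ω = ẑ
J2: z=[-0.9986, 0.0523, 0.0000] o=[0.0188, 0.3595, 0.0600] → [-0.0018, -0.0346, -0.5768, -0.9986, 0.0523, 0.0000]
J3: z=[-0.9986, 0.0523, 0.0000] o=[-0.3748, 0.4916, 0.5063] → [-0.0252, -0.4803, -0.4655, -0.9986, 0.0523, 0.0000]
J4: z=[-0.9986, 0.0523, 0.0000] o=[-0.5431, 0.5276, -0.0130] → [0.0020, 0.0383, -0.4383, -0.9986, 0.0523, 0.0000]
q̇ = J⁺·V = [0.4960, 0.5240, 0.5490, -0.4510]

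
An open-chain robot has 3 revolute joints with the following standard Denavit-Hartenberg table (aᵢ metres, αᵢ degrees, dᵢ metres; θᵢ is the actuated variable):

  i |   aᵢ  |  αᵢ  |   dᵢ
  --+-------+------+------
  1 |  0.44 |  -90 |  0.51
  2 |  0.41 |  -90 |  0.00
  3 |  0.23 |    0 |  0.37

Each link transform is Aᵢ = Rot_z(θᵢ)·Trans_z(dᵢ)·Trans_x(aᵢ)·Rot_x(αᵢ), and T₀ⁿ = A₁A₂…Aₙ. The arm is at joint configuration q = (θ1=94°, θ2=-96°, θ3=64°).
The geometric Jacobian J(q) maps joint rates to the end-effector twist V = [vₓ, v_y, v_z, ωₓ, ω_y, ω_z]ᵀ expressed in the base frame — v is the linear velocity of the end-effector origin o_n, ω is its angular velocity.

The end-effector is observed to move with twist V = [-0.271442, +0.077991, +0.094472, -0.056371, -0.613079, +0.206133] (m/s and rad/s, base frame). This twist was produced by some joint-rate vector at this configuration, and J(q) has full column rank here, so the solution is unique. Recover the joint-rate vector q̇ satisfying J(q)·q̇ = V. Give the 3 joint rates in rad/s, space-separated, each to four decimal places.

o_n = [0.1536, 0.7672, 1.0567]
J₁: ẑ×o_n = [-0.7672, 0.1536, 0.0000], ω = ẑ
J2: z=[-0.9976, -0.0698, 0.0000] o=[-0.0307, 0.4389, 0.5100] → [-0.0381, 0.5454, -0.3146, -0.9976, -0.0698, 0.0000]
J3: z=[-0.0694, 0.9921, 0.1045] o=[-0.0277, 0.3962, 0.9178] → [0.0991, 0.0286, -0.2056, -0.0694, 0.9921, 0.1045]
q̇ = J⁺·V = [0.2700, 0.0990, -0.6110]

0.2700 0.0990 -0.6110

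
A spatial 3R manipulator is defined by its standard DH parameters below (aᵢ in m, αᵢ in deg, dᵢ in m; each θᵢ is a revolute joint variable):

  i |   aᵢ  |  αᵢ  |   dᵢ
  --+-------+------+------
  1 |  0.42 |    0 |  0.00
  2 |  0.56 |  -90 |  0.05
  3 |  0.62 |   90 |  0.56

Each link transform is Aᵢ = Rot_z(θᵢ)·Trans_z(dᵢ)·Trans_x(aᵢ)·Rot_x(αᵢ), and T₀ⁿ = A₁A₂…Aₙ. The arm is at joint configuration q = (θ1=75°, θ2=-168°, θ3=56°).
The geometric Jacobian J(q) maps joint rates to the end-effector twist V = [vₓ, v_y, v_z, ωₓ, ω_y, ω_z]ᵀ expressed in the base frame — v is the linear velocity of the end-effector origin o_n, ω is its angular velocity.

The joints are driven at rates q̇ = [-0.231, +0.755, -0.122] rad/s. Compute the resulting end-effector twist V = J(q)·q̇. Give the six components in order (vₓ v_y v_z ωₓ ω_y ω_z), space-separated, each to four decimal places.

o_n = [0.6205, -0.5291, -0.4640]
J₁: ẑ×o_n = [0.5291, 0.6205, -0.0000], ω = ẑ
J2: z=[0.0000, 0.0000, 1.0000] o=[0.1087, 0.4057, 0.0000] → [0.9348, 0.5118, -0.0000, 0.0000, 0.0000, 1.0000]
J3: z=[0.9986, -0.0523, 0.0000] o=[0.0794, -0.1535, 0.0500] → [0.0269, 0.5133, -0.3467, 0.9986, -0.0523, 0.0000]
V = J·q̇ = [0.5802, 0.1804, 0.0423, -0.1218, 0.0064, 0.5240]

0.5802 0.1804 0.0423 -0.1218 0.0064 0.5240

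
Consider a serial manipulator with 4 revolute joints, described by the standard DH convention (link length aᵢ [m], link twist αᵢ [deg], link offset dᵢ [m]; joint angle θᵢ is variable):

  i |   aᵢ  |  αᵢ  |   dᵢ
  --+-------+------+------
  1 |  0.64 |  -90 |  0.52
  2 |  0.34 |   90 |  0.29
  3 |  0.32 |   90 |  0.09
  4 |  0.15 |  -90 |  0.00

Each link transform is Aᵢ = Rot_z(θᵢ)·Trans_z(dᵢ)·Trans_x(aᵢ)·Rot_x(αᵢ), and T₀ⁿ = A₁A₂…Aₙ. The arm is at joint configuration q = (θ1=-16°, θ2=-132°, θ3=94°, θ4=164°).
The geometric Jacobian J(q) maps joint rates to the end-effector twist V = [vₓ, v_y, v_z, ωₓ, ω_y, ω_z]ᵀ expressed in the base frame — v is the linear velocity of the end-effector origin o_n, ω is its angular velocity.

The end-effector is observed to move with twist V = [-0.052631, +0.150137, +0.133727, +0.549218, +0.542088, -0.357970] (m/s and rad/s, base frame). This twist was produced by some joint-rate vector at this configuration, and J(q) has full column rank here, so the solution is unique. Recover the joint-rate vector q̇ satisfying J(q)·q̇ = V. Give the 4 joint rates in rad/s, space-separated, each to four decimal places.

o_n = [0.4389, 0.3583, 0.6757]
J₁: ẑ×o_n = [-0.3583, 0.4389, 0.0000], ω = ẑ
J2: z=[0.2756, 0.9613, 0.0000] o=[0.6152, -0.1764, 0.5200] → [0.1496, -0.0429, 0.3169, 0.2756, 0.9613, 0.0000]
J3: z=[-0.7144, 0.2048, -0.6691] o=[0.4765, 0.1651, 0.7727] → [0.1094, -0.0441, -0.1303, -0.7144, 0.2048, -0.6691]
J4: z=[-0.6224, 0.2510, 0.7413] o=[0.5145, 0.4862, 0.6959] → [0.0898, -0.0687, 0.0986, -0.6224, 0.2510, 0.7413]
q̇ = J⁺·V = [0.3120, 0.7250, 0.1670, -0.7530]

0.3120 0.7250 0.1670 -0.7530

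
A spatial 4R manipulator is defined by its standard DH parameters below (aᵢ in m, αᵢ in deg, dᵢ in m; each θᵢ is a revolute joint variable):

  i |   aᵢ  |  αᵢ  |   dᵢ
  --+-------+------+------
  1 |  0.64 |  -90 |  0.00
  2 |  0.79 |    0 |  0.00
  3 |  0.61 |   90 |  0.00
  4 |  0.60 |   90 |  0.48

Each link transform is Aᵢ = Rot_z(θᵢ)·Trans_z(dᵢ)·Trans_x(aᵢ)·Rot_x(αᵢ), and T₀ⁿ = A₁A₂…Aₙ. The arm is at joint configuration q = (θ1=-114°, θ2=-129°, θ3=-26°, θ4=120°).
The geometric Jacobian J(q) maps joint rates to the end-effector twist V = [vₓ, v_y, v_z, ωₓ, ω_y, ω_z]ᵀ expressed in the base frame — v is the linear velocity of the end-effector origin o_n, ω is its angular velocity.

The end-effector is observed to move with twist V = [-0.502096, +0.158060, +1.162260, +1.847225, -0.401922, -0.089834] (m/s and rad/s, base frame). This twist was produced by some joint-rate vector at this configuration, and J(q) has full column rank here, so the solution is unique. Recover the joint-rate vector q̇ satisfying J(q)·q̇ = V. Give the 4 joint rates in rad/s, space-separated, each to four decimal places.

0.7340 0.9380 0.9130 0.9090

o_n = [0.6134, 0.1001, 0.3099]
J₁: ẑ×o_n = [-0.1001, 0.6134, 0.0000], ω = ẑ
J2: z=[0.9135, -0.4067, 0.0000] o=[-0.2603, -0.5847, 0.0000] → [-0.1261, -0.2831, 0.9810, 0.9135, -0.4067, 0.0000]
J3: z=[0.9135, -0.4067, 0.0000] o=[-0.0581, -0.1305, 0.6139] → [0.1237, 0.2777, 0.4838, 0.9135, -0.4067, 0.0000]
J4: z=[0.1719, 0.3861, -0.9063] o=[0.1668, 0.3746, 0.8717] → [-0.4656, -0.3082, -0.2196, 0.1719, 0.3861, -0.9063]
q̇ = J⁺·V = [0.7340, 0.9380, 0.9130, 0.9090]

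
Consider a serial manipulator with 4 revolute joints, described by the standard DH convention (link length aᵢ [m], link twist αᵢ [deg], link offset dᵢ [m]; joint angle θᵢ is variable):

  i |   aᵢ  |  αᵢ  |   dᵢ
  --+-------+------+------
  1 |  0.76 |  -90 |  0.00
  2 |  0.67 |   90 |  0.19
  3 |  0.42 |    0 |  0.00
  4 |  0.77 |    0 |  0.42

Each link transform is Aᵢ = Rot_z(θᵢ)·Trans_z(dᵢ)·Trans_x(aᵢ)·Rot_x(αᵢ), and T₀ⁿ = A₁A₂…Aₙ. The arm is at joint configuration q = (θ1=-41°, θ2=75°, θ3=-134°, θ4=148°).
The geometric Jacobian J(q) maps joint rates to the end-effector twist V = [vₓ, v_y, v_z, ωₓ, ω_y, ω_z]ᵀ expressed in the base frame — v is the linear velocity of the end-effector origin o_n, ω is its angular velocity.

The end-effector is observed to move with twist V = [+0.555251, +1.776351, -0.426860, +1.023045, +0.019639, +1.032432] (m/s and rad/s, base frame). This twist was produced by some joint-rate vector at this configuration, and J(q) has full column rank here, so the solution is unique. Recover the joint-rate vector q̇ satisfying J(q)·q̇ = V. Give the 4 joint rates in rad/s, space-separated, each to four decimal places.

o_n = [1.1482, -0.8999, -0.9783]
J₁: ẑ×o_n = [0.8999, 1.1482, -0.0000], ω = ẑ
J2: z=[0.6561, 0.7547, 0.0000] o=[0.5736, -0.4986, 0.0000] → [-0.7383, 0.6418, -0.6970, 0.6561, 0.7547, 0.0000]
J3: z=[0.7290, -0.6337, 0.2588] o=[0.8291, -0.4690, -0.6472] → [0.3214, 0.3240, -0.1119, 0.7290, -0.6337, 0.2588]
J4: z=[0.7290, -0.6337, 0.2588] o=[0.5739, -0.6475, -0.3654] → [0.4538, 0.5955, 0.1799, 0.7290, -0.6337, 0.2588]
q̇ = J⁺·V = [0.8290, 0.6860, 0.3090, 0.4770]

0.8290 0.6860 0.3090 0.4770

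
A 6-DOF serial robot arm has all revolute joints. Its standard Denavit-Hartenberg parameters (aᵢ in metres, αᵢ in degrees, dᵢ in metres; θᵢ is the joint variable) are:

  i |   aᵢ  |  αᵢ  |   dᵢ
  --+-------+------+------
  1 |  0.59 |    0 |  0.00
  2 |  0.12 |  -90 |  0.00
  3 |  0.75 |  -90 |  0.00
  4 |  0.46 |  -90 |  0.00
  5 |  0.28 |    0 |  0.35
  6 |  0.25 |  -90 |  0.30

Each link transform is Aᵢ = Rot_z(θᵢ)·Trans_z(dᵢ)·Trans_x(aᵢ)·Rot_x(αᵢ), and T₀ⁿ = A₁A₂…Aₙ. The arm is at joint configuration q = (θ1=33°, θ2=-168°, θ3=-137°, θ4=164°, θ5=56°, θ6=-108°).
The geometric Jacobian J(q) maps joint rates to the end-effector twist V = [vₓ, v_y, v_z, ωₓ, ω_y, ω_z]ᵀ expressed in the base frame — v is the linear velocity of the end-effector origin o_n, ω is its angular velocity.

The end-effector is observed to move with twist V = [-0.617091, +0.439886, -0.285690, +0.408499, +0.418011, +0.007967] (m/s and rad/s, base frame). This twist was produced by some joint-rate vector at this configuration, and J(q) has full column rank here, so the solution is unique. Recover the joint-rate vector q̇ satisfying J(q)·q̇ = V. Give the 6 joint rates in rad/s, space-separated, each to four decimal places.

o_n = [0.6307, -0.1260, -0.1415]
J₁: ẑ×o_n = [0.1260, 0.6307, -0.0000], ω = ẑ
J2: z=[0.0000, 0.0000, 1.0000] o=[0.4948, 0.3213, 0.0000] → [0.4474, 0.1359, -0.0000, 0.0000, 0.0000, 1.0000]
J3: z=[0.7071, -0.7071, 0.0000] o=[0.4100, 0.2365, 0.0000] → [0.1001, 0.1001, -0.1002, 0.7071, -0.7071, 0.0000]
J4: z=[-0.4822, -0.4822, 0.7314] o=[0.7978, 0.6243, 0.5115] → [0.8637, -0.4371, 0.2813, -0.4822, -0.4822, 0.7314]
J5: z=[0.5372, -0.8223, -0.1880] o=[0.4795, 0.4853, 0.2099] → [0.1740, 0.1603, -0.2040, 0.5372, -0.8223, -0.1880]
J6: z=[0.5372, -0.8223, -0.1880] o=[0.6711, 0.2622, -0.1283] → [-0.0621, 0.0147, -0.2417, 0.5372, -0.8223, -0.1880]
q̇ = J⁺·V = [0.0700, 0.6140, -0.1240, -0.8930, -0.4630, 0.5850]

0.0700 0.6140 -0.1240 -0.8930 -0.4630 0.5850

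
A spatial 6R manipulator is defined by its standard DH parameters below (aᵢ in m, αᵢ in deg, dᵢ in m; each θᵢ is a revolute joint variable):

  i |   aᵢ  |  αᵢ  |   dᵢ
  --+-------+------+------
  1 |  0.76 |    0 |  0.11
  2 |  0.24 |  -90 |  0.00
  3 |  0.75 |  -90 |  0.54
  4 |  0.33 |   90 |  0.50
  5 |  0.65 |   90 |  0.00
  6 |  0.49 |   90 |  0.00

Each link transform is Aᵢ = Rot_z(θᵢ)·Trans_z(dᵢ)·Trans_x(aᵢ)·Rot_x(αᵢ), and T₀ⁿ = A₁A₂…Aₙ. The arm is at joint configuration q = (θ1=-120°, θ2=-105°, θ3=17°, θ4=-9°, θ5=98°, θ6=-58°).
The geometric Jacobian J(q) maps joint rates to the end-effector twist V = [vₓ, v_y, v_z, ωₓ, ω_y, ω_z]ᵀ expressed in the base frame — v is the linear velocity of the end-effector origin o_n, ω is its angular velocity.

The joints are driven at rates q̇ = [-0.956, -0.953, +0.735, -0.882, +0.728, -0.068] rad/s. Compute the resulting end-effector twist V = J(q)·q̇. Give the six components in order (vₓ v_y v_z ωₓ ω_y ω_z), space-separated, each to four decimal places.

1.1875 0.5488 -0.2083 -1.0830 -0.9584 -1.0037

o_n = [-1.0612, -0.2052, -1.5266]
J₁: ẑ×o_n = [0.2052, -1.0612, 0.0000], ω = ẑ
J2: z=[0.0000, 0.0000, 1.0000] o=[-0.3800, -0.6582, 0.1100] → [-0.4529, -0.6812, 0.0000, 0.0000, 0.0000, 1.0000]
J3: z=[-0.7071, -0.7071, 0.0000] o=[-0.5497, -0.4885, 0.1100] → [1.1573, -1.1573, -0.5620, -0.7071, -0.7071, 0.0000]
J4: z=[0.2067, -0.2067, -0.9563] o=[-1.4387, -0.3632, -0.1093] → [0.4440, -0.0680, 0.1107, 0.2067, -0.2067, -0.9563]
J5: z=[-0.5926, -0.8042, 0.0457] o=[-1.5922, -0.2826, -0.6827] → [0.6751, -0.4758, 0.3812, -0.5926, -0.8042, 0.0457]
J6: z=[-0.7422, 0.5231, -0.4191] o=[-1.3887, -0.4661, -1.2722] → [-0.0238, -0.3261, -0.3649, -0.7422, 0.5231, -0.4191]
V = J·q̇ = [1.1875, 0.5488, -0.2083, -1.0830, -0.9584, -1.0037]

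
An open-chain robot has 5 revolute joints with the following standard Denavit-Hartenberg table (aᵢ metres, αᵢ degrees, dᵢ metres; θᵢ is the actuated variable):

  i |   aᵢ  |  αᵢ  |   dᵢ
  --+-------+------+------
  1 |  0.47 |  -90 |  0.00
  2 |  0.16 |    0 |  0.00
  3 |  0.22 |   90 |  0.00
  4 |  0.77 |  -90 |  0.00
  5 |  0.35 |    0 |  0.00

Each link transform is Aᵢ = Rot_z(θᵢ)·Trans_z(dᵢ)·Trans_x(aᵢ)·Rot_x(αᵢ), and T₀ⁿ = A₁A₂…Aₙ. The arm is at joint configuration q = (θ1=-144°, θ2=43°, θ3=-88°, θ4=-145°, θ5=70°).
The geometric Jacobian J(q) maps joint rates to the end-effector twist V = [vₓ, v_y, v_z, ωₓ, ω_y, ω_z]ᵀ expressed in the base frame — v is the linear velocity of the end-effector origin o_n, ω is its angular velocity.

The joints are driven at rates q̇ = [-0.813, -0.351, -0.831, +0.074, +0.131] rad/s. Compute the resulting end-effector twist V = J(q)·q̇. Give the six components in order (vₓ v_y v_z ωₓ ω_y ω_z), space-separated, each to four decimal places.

o_n = [-0.6719, 0.1426, -0.7015]
J₁: ẑ×o_n = [-0.1426, -0.6719, 0.0000], ω = ẑ
J2: z=[0.5878, -0.8090, 0.0000] o=[-0.3802, -0.2763, 0.0000] → [0.5675, 0.4123, 0.0102, 0.5878, -0.8090, 0.0000]
J3: z=[0.5878, -0.8090, 0.0000] o=[-0.4749, -0.3450, -0.1091] → [0.4792, 0.3482, 0.1272, 0.5878, -0.8090, 0.0000]
J4: z=[0.5721, 0.4156, 0.7071] o=[-0.6008, -0.4365, 0.0464] → [-0.7203, 0.3775, 0.3608, 0.5721, 0.4156, 0.7071]
J5: z=[-0.8096, 0.4243, 0.4056] o=[-0.4995, 0.1830, -0.3996] → [-0.1117, -0.3143, 0.1059, -0.8096, 0.4243, 0.4056]
V = J·q̇ = [-0.5494, 0.0990, -0.0687, -0.7585, 1.0426, -0.7075]

-0.5494 0.0990 -0.0687 -0.7585 1.0426 -0.7075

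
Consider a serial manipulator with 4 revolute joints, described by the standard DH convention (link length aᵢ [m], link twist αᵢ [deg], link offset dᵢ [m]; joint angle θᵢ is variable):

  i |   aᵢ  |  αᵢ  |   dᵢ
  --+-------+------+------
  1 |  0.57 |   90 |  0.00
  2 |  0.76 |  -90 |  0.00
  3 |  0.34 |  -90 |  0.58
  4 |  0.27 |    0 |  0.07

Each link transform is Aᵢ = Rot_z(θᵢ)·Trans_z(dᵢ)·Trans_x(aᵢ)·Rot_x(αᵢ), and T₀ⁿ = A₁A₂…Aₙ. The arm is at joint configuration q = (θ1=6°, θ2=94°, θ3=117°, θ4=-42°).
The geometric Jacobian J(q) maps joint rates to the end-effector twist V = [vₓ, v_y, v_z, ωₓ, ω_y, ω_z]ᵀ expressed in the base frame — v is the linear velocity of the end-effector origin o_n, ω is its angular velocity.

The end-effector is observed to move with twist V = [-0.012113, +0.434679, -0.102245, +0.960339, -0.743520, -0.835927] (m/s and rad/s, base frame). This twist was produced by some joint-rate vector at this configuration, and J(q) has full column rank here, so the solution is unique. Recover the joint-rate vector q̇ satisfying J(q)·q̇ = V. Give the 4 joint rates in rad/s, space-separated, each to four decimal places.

-0.3310 0.5520 -0.8400 0.6340

o_n = [-0.2662, 0.4244, 0.3980]
J₁: ẑ×o_n = [-0.4244, -0.2662, 0.0000], ω = ẑ
J2: z=[0.1045, -0.9945, 0.0000] o=[0.5669, 0.0596, 0.0000] → [-0.3958, -0.0416, -0.7904, 0.1045, -0.9945, 0.0000]
J3: z=[-0.9921, -0.1043, -0.0698] o=[0.5142, 0.0540, 0.7581] → [0.0634, -0.3029, -0.4488, -0.9921, -0.1043, -0.0698]
J4: z=[0.1093, -0.4450, -0.8888] o=[-0.0822, 0.2960, 0.5637] → [0.1879, 0.1816, -0.0678, 0.1093, -0.4450, -0.8888]
q̇ = J⁺·V = [-0.3310, 0.5520, -0.8400, 0.6340]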